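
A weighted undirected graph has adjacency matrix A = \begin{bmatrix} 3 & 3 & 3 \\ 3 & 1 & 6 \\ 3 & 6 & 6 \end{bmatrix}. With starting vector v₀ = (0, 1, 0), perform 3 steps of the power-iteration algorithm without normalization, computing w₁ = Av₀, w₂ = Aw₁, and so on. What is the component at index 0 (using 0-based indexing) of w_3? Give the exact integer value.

381

w1 = Av₀ = (3, 1, 6)
w2 = Aw1 = (30, 46, 51)
w3 = Aw2 = (381, 442, 672)
The requested component of w3 is 381.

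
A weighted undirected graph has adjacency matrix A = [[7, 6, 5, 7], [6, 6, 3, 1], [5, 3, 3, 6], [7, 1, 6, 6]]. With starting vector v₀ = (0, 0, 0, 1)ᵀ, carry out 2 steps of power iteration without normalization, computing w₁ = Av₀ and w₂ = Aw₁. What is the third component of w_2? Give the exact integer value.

92

w1 = Av₀ = (7·0 + 6·0 + 5·0 + 7·1; 6·0 + 6·0 + 3·0 + 1·1; 5·0 + 3·0 + 3·0 + 6·1; 7·0 + 1·0 + 6·0 + 6·1) = (7, 1, 6, 6)
w2 = Aw1 = (7·7 + 6·1 + 5·6 + 7·6; 6·7 + 6·1 + 3·6 + 1·6; 5·7 + 3·1 + 3·6 + 6·6; 7·7 + 1·1 + 6·6 + 6·6) = (127, 72, 92, 122)
The requested component of w2 is 92.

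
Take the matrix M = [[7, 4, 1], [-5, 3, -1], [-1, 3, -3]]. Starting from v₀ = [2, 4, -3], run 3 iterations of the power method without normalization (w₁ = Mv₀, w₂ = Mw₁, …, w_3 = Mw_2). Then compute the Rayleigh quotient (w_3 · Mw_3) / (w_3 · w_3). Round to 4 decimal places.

w1 = Mv₀ = (7·2 + 4·4 + 1·(-3); (-5)·2 + 3·4 + (-1)·(-3); (-1)·2 + 3·4 + (-3)·(-3)) = (27, 5, 19)
w2 = Mw1 = (7·27 + 4·5 + 1·19; (-5)·27 + 3·5 + (-1)·19; (-1)·27 + 3·5 + (-3)·19) = (228, -139, -69)
w3 = Mw2 = (971, -1488, -438)
Mw3 = (407, -8881, -4121)
w3·Mw3 = 971·407 + (-1488)·(-8881) + (-438)·(-4121) = 15415123; w3·w3 = 971·971 + (-1488)·(-1488) + (-438)·(-438) = 3348829
λ ≈ 15415123/3348829 = 4.6031

λ ≈ 4.6031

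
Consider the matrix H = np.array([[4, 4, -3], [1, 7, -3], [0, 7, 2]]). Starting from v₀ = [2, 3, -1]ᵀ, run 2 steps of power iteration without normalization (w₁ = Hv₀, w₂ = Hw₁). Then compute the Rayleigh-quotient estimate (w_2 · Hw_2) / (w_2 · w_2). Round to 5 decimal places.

w1 = Hv₀ = (23, 26, 19)
w2 = Hw1 = (139, 148, 220)
Hw2 = (488, 515, 1476)
w2·Hw2 = 139·488 + 148·515 + 220·1476 = 468772; w2·w2 = 139·139 + 148·148 + 220·220 = 89625
λ ≈ 468772/89625 = 5.23037

λ ≈ 5.23037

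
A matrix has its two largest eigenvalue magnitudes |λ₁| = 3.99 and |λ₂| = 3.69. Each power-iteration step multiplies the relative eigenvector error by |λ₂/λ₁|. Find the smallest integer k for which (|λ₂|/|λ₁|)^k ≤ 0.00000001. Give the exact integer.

236

|λ₂/λ₁| = 3.69/3.99 = 0.92481
Need k ≥ ln(0.00000001) / ln(0.92481) = -18.4207 / -0.0782 ≈ 235.665
Smallest integer k satisfying the bound: 236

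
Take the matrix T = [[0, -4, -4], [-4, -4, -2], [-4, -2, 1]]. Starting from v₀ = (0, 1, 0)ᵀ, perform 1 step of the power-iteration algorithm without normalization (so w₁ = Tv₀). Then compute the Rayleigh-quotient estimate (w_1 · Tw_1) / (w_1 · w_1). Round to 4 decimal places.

w1 = Tv₀ = (0·0 + (-4)·1 + (-4)·0; (-4)·0 + (-4)·1 + (-2)·0; (-4)·0 + (-2)·1 + 1·0) = (-4, -4, -2)
Tw1 = (24, 36, 22)
w1·Tw1 = (-4)·24 + (-4)·36 + (-2)·22 = -284; w1·w1 = (-4)·(-4) + (-4)·(-4) + (-2)·(-2) = 36
λ ≈ -284/36 = -7.8889

λ ≈ -7.8889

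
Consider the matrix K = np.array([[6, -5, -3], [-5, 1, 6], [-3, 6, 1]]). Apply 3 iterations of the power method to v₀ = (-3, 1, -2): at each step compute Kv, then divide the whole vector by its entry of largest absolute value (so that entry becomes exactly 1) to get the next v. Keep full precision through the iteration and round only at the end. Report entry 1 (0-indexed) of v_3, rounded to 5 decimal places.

Kv0 = (-17.000000, 4.000000, 13.000000); divide by -17.000000 → v1 = (1.000000, -0.235294, -0.764706)
Kv1 = (9.470588, -9.823529, -5.176471); divide by -9.823529 → v2 = (-0.964072, 1.000000, 0.526946)
Kv2 = (-12.365269, 8.982036, 9.419162); divide by -12.365269 → v3 = (1.000000, -0.726392, -0.761743)
Requested entry of v3: 1500/-2065 = -0.72639

-0.72639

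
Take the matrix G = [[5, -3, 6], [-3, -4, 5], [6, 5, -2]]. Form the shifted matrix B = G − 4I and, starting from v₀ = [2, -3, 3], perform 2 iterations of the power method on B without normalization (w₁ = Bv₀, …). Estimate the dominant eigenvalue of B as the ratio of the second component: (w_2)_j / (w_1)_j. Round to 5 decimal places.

-13.81818

B = G − 4I has rows (1, -3, 6); (-3, -8, 5); (6, 5, -6)
w1 = Bv₀ = (29, 33, -21)
w2 = Bw1 = (-196, -456, 465)
Ratio: -456/33 = -13.81818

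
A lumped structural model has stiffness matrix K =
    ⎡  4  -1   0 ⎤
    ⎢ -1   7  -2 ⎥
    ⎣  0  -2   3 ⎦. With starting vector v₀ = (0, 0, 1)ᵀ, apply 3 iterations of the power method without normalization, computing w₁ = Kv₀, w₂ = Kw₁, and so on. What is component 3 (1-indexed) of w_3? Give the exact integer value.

79

w1 = Kv₀ = (4·0 + (-1)·0 + 0·1; (-1)·0 + 7·0 + (-2)·1; 0·0 + (-2)·0 + 3·1) = (0, -2, 3)
w2 = Kw1 = (4·0 + (-1)·(-2) + 0·3; (-1)·0 + 7·(-2) + (-2)·3; 0·0 + (-2)·(-2) + 3·3) = (2, -20, 13)
w3 = Kw2 = (28, -168, 79)
The requested component of w3 is 79.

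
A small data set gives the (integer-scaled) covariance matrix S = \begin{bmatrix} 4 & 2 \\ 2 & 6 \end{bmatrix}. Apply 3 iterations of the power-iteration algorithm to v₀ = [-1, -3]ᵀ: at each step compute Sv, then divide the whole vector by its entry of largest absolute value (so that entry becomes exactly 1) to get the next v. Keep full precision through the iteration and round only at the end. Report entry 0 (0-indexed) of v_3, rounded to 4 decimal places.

0.6000

Sv0 = (-10.00000, -20.00000); divide by -20.00000 → v1 = (0.50000, 1.00000)
Sv1 = (4.00000, 7.00000); divide by 7.00000 → v2 = (0.57143, 1.00000)
Sv2 = (4.28571, 7.14286); divide by 7.14286 → v3 = (0.60000, 1.00000)
Requested entry of v3: -600/-1000 = 0.6000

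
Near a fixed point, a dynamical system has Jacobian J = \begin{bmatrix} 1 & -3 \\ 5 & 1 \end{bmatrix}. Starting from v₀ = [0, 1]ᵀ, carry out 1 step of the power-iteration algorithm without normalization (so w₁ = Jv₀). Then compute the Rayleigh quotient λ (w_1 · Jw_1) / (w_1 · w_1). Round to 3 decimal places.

0.400

w1 = Jv₀ = (1·0 + (-3)·1; 5·0 + 1·1) = (-3, 1)
Jw1 = (-6, -14)
w1·Jw1 = (-3)·(-6) + 1·(-14) = 4; w1·w1 = (-3)·(-3) + 1·1 = 10
λ ≈ 4/10 = 0.400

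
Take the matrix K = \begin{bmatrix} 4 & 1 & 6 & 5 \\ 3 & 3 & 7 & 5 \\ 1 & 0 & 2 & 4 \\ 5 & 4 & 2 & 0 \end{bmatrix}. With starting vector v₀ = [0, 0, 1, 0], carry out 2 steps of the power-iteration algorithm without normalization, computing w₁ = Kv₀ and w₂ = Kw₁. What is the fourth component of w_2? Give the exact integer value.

62

w1 = Kv₀ = (6, 7, 2, 2)
w2 = Kw1 = (53, 63, 18, 62)
The requested component of w2 is 62.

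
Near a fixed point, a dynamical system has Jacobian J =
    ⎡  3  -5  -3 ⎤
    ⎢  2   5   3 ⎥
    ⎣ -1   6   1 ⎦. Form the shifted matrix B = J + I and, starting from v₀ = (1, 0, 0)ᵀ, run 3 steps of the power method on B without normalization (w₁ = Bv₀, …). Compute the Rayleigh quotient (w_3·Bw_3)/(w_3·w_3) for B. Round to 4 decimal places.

B = J + I has rows (4, -5, -3); (2, 6, 3); (-1, 6, 2)
w1 = Bv₀ = (4·1 + (-5)·0 + (-3)·0; 2·1 + 6·0 + 3·0; (-1)·1 + 6·0 + 2·0) = (4, 2, -1)
w2 = Bw1 = (4·4 + (-5)·2 + (-3)·(-1); 2·4 + 6·2 + 3·(-1); (-1)·4 + 6·2 + 2·(-1)) = (9, 17, 6)
w3 = Bw2 = (-67, 138, 105)
Bw3 = (-1273, 1009, 1105)
w3·Bw3 = 340558; w3·w3 = 34558; μ ≈ 340558/34558 = 9.8547

9.8547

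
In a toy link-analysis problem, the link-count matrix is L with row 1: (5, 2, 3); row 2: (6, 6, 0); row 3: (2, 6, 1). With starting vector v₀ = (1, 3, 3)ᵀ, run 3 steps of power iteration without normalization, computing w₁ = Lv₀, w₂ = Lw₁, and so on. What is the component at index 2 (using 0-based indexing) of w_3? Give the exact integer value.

2225

w1 = Lv₀ = (5·1 + 2·3 + 3·3; 6·1 + 6·3 + 0·3; 2·1 + 6·3 + 1·3) = (20, 24, 23)
w2 = Lw1 = (5·20 + 2·24 + 3·23; 6·20 + 6·24 + 0·23; 2·20 + 6·24 + 1·23) = (217, 264, 207)
w3 = Lw2 = (2234, 2886, 2225)
The requested component of w3 is 2225.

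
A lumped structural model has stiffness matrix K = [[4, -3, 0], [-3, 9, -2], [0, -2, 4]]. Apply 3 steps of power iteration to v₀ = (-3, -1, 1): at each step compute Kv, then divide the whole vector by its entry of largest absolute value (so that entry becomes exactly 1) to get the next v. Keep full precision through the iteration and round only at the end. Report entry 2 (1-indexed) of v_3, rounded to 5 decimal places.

0.05932

Kv0 = (-9.000000, -2.000000, 6.000000); divide by -9.000000 → v1 = (1.000000, 0.222222, -0.666667)
Kv1 = (3.333333, 0.333333, -3.111111); divide by 3.333333 → v2 = (1.000000, 0.100000, -0.933333)
Kv2 = (3.700000, -0.233333, -3.933333); divide by -3.933333 → v3 = (-0.940678, 0.059322, 1.000000)
Requested entry of v3: 7/118 = 0.05932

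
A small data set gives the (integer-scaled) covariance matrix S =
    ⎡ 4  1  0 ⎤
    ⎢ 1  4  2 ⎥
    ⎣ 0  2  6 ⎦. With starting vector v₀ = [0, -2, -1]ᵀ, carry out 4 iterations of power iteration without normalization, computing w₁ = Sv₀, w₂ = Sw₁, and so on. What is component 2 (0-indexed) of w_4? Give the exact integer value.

w1 = Sv₀ = (-2, -10, -10)
w2 = Sw1 = (-18, -62, -80)
w3 = Sw2 = (-134, -426, -604)
w4 = Sw3 = (-962, -3046, -4476)
The requested component of w4 is -4476.

-4476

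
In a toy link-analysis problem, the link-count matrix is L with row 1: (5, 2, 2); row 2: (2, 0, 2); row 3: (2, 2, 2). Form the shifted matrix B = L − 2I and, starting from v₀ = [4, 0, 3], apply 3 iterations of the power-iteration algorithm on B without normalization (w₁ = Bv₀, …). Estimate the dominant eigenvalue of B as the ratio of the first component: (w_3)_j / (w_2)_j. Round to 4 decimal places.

μ ≈ 4.7959

B = L − 2I has rows (3, 2, 2); (2, -2, 2); (2, 2, 0)
w1 = Bv₀ = (3·4 + 2·0 + 2·3; 2·4 + (-2)·0 + 2·3; 2·4 + 2·0 + 0·3) = (18, 14, 8)
w2 = Bw1 = (3·18 + 2·14 + 2·8; 2·18 + (-2)·14 + 2·8; 2·18 + 2·14 + 0·8) = (98, 24, 64)
w3 = Bw2 = (470, 276, 244)
Ratio: 470/98 = 4.7959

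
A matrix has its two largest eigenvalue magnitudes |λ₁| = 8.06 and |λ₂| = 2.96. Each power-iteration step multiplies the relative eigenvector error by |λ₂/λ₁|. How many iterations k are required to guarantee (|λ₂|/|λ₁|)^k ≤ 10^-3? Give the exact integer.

7

|λ₂/λ₁| = 2.96/8.06 = 0.36725
Need k ≥ ln(10^-3) / ln(0.36725) = -6.9078 / -1.0017 ≈ 6.896
Smallest integer k satisfying the bound: 7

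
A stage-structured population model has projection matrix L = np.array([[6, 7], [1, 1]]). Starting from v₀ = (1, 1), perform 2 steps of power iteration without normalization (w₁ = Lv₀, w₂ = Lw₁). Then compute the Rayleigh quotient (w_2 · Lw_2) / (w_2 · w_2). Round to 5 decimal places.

λ ≈ 7.14110

w1 = Lv₀ = (13, 2)
w2 = Lw1 = (92, 15)
Lw2 = (657, 107)
w2·Lw2 = 92·657 + 15·107 = 62049; w2·w2 = 92·92 + 15·15 = 8689
λ ≈ 62049/8689 = 7.14110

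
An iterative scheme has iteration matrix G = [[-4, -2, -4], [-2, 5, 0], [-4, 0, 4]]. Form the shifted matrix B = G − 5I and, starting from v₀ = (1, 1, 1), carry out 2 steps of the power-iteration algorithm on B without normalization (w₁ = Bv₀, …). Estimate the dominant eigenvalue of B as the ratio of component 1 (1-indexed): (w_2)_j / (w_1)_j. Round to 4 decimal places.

-10.6000

B = G − 5I has rows (-9, -2, -4); (-2, 0, 0); (-4, 0, -1)
w1 = Bv₀ = (-15, -2, -5)
w2 = Bw1 = (159, 30, 65)
Ratio: 159/-15 = -10.6000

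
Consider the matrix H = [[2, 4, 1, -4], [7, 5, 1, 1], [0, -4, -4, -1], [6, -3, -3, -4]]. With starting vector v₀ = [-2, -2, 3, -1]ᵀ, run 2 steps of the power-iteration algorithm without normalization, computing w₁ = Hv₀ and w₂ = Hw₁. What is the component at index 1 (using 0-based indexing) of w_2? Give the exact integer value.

w1 = Hv₀ = (-5, -22, -3, -11)
w2 = Hw1 = (-57, -159, 111, 89)
The requested component of w2 is -159.

-159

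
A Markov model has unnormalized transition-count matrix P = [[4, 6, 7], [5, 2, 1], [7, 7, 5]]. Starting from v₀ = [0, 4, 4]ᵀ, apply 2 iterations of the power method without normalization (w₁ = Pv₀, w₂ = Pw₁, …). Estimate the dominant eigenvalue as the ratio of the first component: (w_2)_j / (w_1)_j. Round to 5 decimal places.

λ ≈ 11.84615

w1 = Pv₀ = (52, 12, 48)
w2 = Pw1 = (616, 332, 688)
Ratio at component: 616 / 52 = 11.84615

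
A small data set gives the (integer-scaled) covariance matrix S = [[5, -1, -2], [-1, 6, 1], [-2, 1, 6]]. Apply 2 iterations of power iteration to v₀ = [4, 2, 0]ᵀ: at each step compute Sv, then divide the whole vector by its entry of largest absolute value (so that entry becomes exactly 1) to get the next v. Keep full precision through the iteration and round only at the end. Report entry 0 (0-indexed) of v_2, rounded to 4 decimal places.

1.0000

Sv0 = (18.00000, 8.00000, -6.00000); divide by 18.00000 → v1 = (1.00000, 0.44444, -0.33333)
Sv1 = (5.22222, 1.33333, -3.55556); divide by 5.22222 → v2 = (1.00000, 0.25532, -0.68085)
Requested entry of v2: 94/94 = 1.0000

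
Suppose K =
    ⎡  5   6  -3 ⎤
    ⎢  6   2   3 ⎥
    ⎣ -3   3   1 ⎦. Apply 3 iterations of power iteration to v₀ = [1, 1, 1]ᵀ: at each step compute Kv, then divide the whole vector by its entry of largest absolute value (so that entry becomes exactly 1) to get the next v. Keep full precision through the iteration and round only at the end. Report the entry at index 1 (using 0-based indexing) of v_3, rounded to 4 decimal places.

0.8602

Kv0 = (8.00000, 11.00000, 1.00000); divide by 11.00000 → v1 = (0.72727, 1.00000, 0.09091)
Kv1 = (9.36364, 6.63636, 0.90909); divide by 9.36364 → v2 = (1.00000, 0.70874, 0.09709)
Kv2 = (8.96117, 7.70874, -0.77670); divide by 8.96117 → v3 = (1.00000, 0.86024, -0.08667)
Requested entry of v3: 794/923 = 0.8602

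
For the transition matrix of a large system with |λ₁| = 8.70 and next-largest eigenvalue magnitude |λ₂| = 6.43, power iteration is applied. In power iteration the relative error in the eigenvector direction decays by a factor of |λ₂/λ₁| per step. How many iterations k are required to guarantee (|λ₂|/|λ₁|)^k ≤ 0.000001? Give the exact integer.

|λ₂/λ₁| = 6.43/8.70 = 0.73908
Need k ≥ ln(0.000001) / ln(0.73908) = -13.8155 / -0.3023 ≈ 45.694
Smallest integer k satisfying the bound: 46

46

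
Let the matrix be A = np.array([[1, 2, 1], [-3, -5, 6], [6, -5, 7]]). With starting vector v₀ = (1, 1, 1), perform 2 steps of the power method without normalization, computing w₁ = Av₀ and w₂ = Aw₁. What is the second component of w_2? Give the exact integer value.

w1 = Av₀ = (1·1 + 2·1 + 1·1; (-3)·1 + (-5)·1 + 6·1; 6·1 + (-5)·1 + 7·1) = (4, -2, 8)
w2 = Aw1 = (1·4 + 2·(-2) + 1·8; (-3)·4 + (-5)·(-2) + 6·8; 6·4 + (-5)·(-2) + 7·8) = (8, 46, 90)
The requested component of w2 is 46.

46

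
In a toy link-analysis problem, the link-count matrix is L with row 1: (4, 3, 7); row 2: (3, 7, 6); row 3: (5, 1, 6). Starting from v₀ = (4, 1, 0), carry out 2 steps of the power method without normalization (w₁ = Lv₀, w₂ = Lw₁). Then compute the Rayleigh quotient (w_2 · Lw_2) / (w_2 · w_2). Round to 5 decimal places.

w1 = Lv₀ = (19, 19, 21)
w2 = Lw1 = (280, 316, 240)
Lw2 = (3748, 4492, 3156)
w2·Lw2 = 280·3748 + 316·4492 + 240·3156 = 3226352; w2·w2 = 280·280 + 316·316 + 240·240 = 235856
λ ≈ 3226352/235856 = 13.67933

λ ≈ 13.67933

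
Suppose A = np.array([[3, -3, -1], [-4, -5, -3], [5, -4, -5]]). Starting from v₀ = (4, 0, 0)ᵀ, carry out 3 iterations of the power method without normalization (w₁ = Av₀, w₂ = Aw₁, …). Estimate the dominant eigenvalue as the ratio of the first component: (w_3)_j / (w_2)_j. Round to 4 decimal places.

3.9375

w1 = Av₀ = (3·4 + (-3)·0 + (-1)·0; (-4)·4 + (-5)·0 + (-3)·0; 5·4 + (-4)·0 + (-5)·0) = (12, -16, 20)
w2 = Aw1 = (3·12 + (-3)·(-16) + (-1)·20; (-4)·12 + (-5)·(-16) + (-3)·20; 5·12 + (-4)·(-16) + (-5)·20) = (64, -28, 24)
w3 = Aw2 = (252, -188, 312)
Ratio at component: 252 / 64 = 3.9375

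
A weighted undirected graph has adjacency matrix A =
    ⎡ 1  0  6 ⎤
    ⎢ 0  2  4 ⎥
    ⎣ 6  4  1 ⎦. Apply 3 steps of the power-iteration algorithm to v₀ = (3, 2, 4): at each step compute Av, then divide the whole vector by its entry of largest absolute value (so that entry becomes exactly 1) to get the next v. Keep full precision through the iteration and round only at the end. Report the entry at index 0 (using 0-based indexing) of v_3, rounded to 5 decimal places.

0.85376

Av0 = (27.000000, 20.000000, 30.000000); divide by 30.000000 → v1 = (0.900000, 0.666667, 1.000000)
Av1 = (6.900000, 5.333333, 9.066667); divide by 9.066667 → v2 = (0.761029, 0.588235, 1.000000)
Av2 = (6.761029, 5.176471, 7.919118); divide by 7.919118 → v3 = (0.853760, 0.653668, 1.000000)
Requested entry of v3: 1839/2154 = 0.85376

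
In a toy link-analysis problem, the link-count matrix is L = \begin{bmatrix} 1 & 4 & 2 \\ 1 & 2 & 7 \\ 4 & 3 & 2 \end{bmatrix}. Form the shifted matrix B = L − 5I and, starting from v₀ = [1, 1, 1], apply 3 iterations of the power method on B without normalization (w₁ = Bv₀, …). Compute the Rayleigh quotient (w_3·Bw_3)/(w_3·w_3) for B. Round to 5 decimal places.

B = L − 5I has rows (-4, 4, 2); (1, -3, 7); (4, 3, -3)
w1 = Bv₀ = (2, 5, 4)
w2 = Bw1 = (20, 15, 11)
w3 = Bw2 = (2, 52, 92)
Bw3 = (384, 490, -112)
w3·Bw3 = 15944; w3·w3 = 11172; μ ≈ 15944/11172 = 1.42714

μ ≈ 1.42714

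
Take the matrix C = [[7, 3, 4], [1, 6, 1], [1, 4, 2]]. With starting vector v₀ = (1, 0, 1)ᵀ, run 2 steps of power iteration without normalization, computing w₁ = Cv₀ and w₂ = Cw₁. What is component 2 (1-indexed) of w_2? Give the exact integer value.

26

w1 = Cv₀ = (7·1 + 3·0 + 4·1; 1·1 + 6·0 + 1·1; 1·1 + 4·0 + 2·1) = (11, 2, 3)
w2 = Cw1 = (7·11 + 3·2 + 4·3; 1·11 + 6·2 + 1·3; 1·11 + 4·2 + 2·3) = (95, 26, 25)
The requested component of w2 is 26.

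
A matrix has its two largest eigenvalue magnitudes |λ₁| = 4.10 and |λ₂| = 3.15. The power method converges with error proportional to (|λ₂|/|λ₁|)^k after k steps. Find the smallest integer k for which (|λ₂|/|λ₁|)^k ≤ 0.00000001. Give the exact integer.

|λ₂/λ₁| = 3.15/4.10 = 0.76829
Need k ≥ ln(0.00000001) / ln(0.76829) = -18.4207 / -0.2636 ≈ 69.885
Smallest integer k satisfying the bound: 70

70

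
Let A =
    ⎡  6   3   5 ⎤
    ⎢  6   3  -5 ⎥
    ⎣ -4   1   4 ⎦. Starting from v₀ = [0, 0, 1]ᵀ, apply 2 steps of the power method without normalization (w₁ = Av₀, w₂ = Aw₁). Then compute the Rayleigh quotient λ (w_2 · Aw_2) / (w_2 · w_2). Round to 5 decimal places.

4.26672

w1 = Av₀ = (6·0 + 3·0 + 5·1; 6·0 + 3·0 + (-5)·1; (-4)·0 + 1·0 + 4·1) = (5, -5, 4)
w2 = Aw1 = (6·5 + 3·(-5) + 5·4; 6·5 + 3·(-5) + (-5)·4; (-4)·5 + 1·(-5) + 4·4) = (35, -5, -9)
Aw2 = (150, 240, -181)
w2·Aw2 = 35·150 + (-5)·240 + (-9)·(-181) = 5679; w2·w2 = 35·35 + (-5)·(-5) + (-9)·(-9) = 1331
λ ≈ 5679/1331 = 4.26672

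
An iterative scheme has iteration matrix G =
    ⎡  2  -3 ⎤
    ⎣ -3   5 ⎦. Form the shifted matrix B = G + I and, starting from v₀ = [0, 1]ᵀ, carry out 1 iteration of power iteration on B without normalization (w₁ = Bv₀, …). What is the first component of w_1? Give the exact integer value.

-3

B = G + I has rows (3, -3); (-3, 6)
w1 = Bv₀ = (3·0 + (-3)·1; (-3)·0 + 6·1) = (-3, 6)
Requested component of w1: -3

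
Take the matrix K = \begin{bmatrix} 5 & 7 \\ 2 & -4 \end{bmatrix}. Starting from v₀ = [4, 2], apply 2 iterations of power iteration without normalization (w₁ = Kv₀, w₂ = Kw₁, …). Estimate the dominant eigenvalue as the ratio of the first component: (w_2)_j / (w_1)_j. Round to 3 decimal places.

w1 = Kv₀ = (5·4 + 7·2; 2·4 + (-4)·2) = (34, 0)
w2 = Kw1 = (5·34 + 7·0; 2·34 + (-4)·0) = (170, 68)
Ratio at component: 170 / 34 = 5.000

5.000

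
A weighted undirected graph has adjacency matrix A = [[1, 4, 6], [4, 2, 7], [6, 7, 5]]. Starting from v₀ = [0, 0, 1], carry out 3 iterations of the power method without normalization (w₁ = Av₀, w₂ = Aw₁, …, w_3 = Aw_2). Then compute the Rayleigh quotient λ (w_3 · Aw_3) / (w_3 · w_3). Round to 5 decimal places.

14.48031

w1 = Av₀ = (1·0 + 4·0 + 6·1; 4·0 + 2·0 + 7·1; 6·0 + 7·0 + 5·1) = (6, 7, 5)
w2 = Aw1 = (1·6 + 4·7 + 6·5; 4·6 + 2·7 + 7·5; 6·6 + 7·7 + 5·5) = (64, 73, 110)
w3 = Aw2 = (1016, 1172, 1445)
Aw3 = (14374, 16523, 21525)
w3·Aw3 = 1016·14374 + 1172·16523 + 1445·21525 = 65072565; w3·w3 = 1016·1016 + 1172·1172 + 1445·1445 = 4493865
λ ≈ 65072565/4493865 = 14.48031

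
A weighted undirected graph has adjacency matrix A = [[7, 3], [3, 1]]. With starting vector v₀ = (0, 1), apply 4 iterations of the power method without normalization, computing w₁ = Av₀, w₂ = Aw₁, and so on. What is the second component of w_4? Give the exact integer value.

676

w1 = Av₀ = (3, 1)
w2 = Aw1 = (24, 10)
w3 = Aw2 = (198, 82)
w4 = Aw3 = (1632, 676)
The requested component of w4 is 676.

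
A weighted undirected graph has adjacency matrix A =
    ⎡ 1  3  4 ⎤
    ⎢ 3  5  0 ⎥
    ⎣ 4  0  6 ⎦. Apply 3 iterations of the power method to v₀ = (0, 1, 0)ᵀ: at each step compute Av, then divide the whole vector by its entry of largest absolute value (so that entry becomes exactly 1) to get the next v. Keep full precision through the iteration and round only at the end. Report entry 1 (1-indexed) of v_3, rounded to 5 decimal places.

0.75000

Av0 = (3.000000, 5.000000, 0.000000); divide by 5.000000 → v1 = (0.600000, 1.000000, 0.000000)
Av1 = (3.600000, 6.800000, 2.400000); divide by 6.800000 → v2 = (0.529412, 1.000000, 0.352941)
Av2 = (4.941176, 6.588235, 4.235294); divide by 6.588235 → v3 = (0.750000, 1.000000, 0.642857)
Requested entry of v3: 168/224 = 0.75000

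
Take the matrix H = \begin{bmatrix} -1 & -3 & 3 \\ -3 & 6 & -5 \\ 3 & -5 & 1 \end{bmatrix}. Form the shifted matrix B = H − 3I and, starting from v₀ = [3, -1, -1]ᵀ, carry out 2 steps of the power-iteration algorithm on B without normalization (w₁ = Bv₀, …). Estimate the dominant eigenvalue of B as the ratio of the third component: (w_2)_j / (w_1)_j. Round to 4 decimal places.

-2.0625

B = H − 3I has rows (-4, -3, 3); (-3, 3, -5); (3, -5, -2)
w1 = Bv₀ = ((-4)·3 + (-3)·(-1) + 3·(-1); (-3)·3 + 3·(-1) + (-5)·(-1); 3·3 + (-5)·(-1) + (-2)·(-1)) = (-12, -7, 16)
w2 = Bw1 = ((-4)·(-12) + (-3)·(-7) + 3·16; (-3)·(-12) + 3·(-7) + (-5)·16; 3·(-12) + (-5)·(-7) + (-2)·16) = (117, -65, -33)
Ratio: -33/16 = -2.0625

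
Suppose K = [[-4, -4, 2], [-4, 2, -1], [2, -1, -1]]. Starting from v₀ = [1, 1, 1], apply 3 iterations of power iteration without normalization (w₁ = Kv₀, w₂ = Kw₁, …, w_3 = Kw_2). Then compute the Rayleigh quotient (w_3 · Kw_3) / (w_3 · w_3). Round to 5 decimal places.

w1 = Kv₀ = ((-4)·1 + (-4)·1 + 2·1; (-4)·1 + 2·1 + (-1)·1; 2·1 + (-1)·1 + (-1)·1) = (-6, -3, 0)
w2 = Kw1 = ((-4)·(-6) + (-4)·(-3) + 2·0; (-4)·(-6) + 2·(-3) + (-1)·0; 2·(-6) + (-1)·(-3) + (-1)·0) = (36, 18, -9)
w3 = Kw2 = (-234, -99, 63)
Kw3 = (1458, 675, -432)
w3·Kw3 = (-234)·1458 + (-99)·675 + 63·(-432) = -435213; w3·w3 = (-234)·(-234) + (-99)·(-99) + 63·63 = 68526
λ ≈ -435213/68526 = -6.35106

-6.35106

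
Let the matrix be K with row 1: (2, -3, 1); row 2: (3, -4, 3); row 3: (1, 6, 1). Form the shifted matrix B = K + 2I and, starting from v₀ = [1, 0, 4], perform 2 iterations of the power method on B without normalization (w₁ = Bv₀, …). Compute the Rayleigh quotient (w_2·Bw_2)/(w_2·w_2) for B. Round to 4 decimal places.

μ ≈ 4.7748

B = K + 2I has rows (4, -3, 1); (3, -2, 3); (1, 6, 3)
w1 = Bv₀ = (8, 15, 13)
w2 = Bw1 = (0, 33, 137)
Bw2 = (38, 345, 609)
w2·Bw2 = 94818; w2·w2 = 19858; μ ≈ 94818/19858 = 4.7748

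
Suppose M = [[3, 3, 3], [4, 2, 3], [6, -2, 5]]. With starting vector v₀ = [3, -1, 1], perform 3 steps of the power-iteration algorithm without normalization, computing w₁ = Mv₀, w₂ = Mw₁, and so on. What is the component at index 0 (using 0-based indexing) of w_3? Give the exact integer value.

w1 = Mv₀ = (3·3 + 3·(-1) + 3·1; 4·3 + 2·(-1) + 3·1; 6·3 + (-2)·(-1) + 5·1) = (9, 13, 25)
w2 = Mw1 = (3·9 + 3·13 + 3·25; 4·9 + 2·13 + 3·25; 6·9 + (-2)·13 + 5·25) = (141, 137, 153)
w3 = Mw2 = (1293, 1297, 1337)
The requested component of w3 is 1293.

1293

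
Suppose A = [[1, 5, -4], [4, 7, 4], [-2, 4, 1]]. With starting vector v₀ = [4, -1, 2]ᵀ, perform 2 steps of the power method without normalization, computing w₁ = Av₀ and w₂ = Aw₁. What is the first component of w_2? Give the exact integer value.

w1 = Av₀ = (1·4 + 5·(-1) + (-4)·2; 4·4 + 7·(-1) + 4·2; (-2)·4 + 4·(-1) + 1·2) = (-9, 17, -10)
w2 = Aw1 = (1·(-9) + 5·17 + (-4)·(-10); 4·(-9) + 7·17 + 4·(-10); (-2)·(-9) + 4·17 + 1·(-10)) = (116, 43, 76)
The requested component of w2 is 116.

116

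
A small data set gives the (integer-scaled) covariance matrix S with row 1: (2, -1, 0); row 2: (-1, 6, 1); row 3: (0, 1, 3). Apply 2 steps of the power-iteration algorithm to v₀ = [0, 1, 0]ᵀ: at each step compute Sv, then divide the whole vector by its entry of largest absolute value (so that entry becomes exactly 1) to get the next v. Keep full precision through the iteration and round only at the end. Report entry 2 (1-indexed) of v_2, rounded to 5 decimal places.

1.00000

Sv0 = (-1.000000, 6.000000, 1.000000); divide by 6.000000 → v1 = (-0.166667, 1.000000, 0.166667)
Sv1 = (-1.333333, 6.333333, 1.500000); divide by 6.333333 → v2 = (-0.210526, 1.000000, 0.236842)
Requested entry of v2: 38/38 = 1.00000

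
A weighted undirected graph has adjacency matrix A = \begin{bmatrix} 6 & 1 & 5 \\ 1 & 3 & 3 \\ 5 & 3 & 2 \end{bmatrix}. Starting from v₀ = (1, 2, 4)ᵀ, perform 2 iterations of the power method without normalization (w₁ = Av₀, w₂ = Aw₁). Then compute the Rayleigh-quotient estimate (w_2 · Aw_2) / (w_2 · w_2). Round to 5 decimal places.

w1 = Av₀ = (28, 19, 19)
w2 = Aw1 = (282, 142, 235)
Aw2 = (3009, 1413, 2306)
w2·Aw2 = 282·3009 + 142·1413 + 235·2306 = 1591094; w2·w2 = 282·282 + 142·142 + 235·235 = 154913
λ ≈ 1591094/154913 = 10.27089

λ ≈ 10.27089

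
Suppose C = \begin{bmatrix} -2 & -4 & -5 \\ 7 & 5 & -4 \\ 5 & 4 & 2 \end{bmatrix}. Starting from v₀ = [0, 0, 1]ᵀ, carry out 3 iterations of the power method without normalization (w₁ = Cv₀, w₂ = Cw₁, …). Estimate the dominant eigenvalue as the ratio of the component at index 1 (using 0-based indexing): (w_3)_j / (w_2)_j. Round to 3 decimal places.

w1 = Cv₀ = (-5, -4, 2)
w2 = Cw1 = (16, -63, -37)
w3 = Cw2 = (405, -55, -246)
Ratio at component: -55 / -63 = 0.873

0.873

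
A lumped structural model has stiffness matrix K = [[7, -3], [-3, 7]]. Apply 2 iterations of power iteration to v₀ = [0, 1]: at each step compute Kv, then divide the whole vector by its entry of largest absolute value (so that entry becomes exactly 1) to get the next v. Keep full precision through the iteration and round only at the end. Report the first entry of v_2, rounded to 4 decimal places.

-0.7241

Kv0 = (-3.00000, 7.00000); divide by 7.00000 → v1 = (-0.42857, 1.00000)
Kv1 = (-6.00000, 8.28571); divide by 8.28571 → v2 = (-0.72414, 1.00000)
Requested entry of v2: -42/58 = -0.7241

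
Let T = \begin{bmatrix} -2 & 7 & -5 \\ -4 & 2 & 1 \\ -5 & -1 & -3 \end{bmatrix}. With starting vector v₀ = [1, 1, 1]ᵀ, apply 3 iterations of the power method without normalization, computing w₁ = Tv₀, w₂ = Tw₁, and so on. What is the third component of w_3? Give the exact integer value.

-263

w1 = Tv₀ = (0, -1, -9)
w2 = Tw1 = (38, -11, 28)
w3 = Tw2 = (-293, -146, -263)
The requested component of w3 is -263.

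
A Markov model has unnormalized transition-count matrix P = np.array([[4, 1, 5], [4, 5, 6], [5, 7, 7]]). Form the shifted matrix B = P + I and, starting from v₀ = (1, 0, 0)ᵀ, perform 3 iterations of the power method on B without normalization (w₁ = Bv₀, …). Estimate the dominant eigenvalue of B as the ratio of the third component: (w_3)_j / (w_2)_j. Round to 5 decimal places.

16.47312

B = P + I has rows (5, 1, 5); (4, 6, 6); (5, 7, 8)
w1 = Bv₀ = (5·1 + 1·0 + 5·0; 4·1 + 6·0 + 6·0; 5·1 + 7·0 + 8·0) = (5, 4, 5)
w2 = Bw1 = (5·5 + 1·4 + 5·5; 4·5 + 6·4 + 6·5; 5·5 + 7·4 + 8·5) = (54, 74, 93)
w3 = Bw2 = (809, 1218, 1532)
Ratio: 1532/93 = 16.47312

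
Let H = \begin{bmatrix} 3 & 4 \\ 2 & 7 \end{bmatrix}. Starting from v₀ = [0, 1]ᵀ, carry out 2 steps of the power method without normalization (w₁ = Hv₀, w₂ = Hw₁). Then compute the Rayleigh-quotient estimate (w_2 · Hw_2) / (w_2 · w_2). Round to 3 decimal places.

w1 = Hv₀ = (4, 7)
w2 = Hw1 = (40, 57)
Hw2 = (348, 479)
w2·Hw2 = 40·348 + 57·479 = 41223; w2·w2 = 40·40 + 57·57 = 4849
λ ≈ 41223/4849 = 8.501

λ ≈ 8.501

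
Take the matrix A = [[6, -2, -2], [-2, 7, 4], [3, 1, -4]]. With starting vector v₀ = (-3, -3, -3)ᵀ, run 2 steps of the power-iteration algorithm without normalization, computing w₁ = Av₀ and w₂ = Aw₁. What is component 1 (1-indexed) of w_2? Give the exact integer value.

w1 = Av₀ = (-6, -27, 0)
w2 = Aw1 = (18, -177, -45)
The requested component of w2 is 18.

18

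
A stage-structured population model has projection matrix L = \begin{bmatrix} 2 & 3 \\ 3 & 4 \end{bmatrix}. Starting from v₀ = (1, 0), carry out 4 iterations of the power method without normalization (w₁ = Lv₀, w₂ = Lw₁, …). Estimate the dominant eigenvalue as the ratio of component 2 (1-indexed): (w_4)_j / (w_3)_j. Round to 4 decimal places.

w1 = Lv₀ = (2·1 + 3·0; 3·1 + 4·0) = (2, 3)
w2 = Lw1 = (2·2 + 3·3; 3·2 + 4·3) = (13, 18)
w3 = Lw2 = (80, 111)
w4 = Lw3 = (493, 684)
Ratio at component: 684 / 111 = 6.1622

6.1622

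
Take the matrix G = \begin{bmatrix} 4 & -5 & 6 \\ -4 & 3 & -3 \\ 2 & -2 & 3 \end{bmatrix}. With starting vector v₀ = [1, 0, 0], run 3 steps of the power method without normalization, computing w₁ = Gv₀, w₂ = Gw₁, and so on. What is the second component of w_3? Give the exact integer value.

-360

w1 = Gv₀ = (4, -4, 2)
w2 = Gw1 = (48, -34, 22)
w3 = Gw2 = (494, -360, 230)
The requested component of w3 is -360.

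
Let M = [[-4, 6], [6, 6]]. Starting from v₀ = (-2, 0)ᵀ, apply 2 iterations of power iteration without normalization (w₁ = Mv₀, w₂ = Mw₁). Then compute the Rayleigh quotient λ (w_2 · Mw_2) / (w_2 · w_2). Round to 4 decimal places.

-0.8652

w1 = Mv₀ = (8, -12)
w2 = Mw1 = (-104, -24)
Mw2 = (272, -768)
w2·Mw2 = (-104)·272 + (-24)·(-768) = -9856; w2·w2 = (-104)·(-104) + (-24)·(-24) = 11392
λ ≈ -9856/11392 = -0.8652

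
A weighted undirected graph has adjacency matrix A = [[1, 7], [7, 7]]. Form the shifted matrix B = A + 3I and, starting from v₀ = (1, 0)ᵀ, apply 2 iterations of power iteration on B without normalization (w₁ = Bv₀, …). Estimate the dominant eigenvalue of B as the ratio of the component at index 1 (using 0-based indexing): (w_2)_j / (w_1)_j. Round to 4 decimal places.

μ ≈ 14.0000

B = A + 3I has rows (4, 7); (7, 10)
w1 = Bv₀ = (4·1 + 7·0; 7·1 + 10·0) = (4, 7)
w2 = Bw1 = (4·4 + 7·7; 7·4 + 10·7) = (65, 98)
Ratio: 98/7 = 14.0000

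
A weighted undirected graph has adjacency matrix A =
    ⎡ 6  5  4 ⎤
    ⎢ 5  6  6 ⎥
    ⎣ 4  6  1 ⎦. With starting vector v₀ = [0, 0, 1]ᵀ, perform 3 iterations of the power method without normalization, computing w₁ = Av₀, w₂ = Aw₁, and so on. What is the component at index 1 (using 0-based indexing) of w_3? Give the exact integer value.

980

w1 = Av₀ = (4, 6, 1)
w2 = Aw1 = (58, 62, 53)
w3 = Aw2 = (870, 980, 657)
The requested component of w3 is 980.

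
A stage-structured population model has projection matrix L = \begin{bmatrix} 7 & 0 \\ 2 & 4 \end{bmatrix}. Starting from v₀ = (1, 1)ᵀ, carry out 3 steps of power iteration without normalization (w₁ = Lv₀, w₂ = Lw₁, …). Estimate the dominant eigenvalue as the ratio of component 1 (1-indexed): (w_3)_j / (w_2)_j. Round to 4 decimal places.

w1 = Lv₀ = (7, 6)
w2 = Lw1 = (49, 38)
w3 = Lw2 = (343, 250)
Ratio at component: 343 / 49 = 7.0000

λ ≈ 7.0000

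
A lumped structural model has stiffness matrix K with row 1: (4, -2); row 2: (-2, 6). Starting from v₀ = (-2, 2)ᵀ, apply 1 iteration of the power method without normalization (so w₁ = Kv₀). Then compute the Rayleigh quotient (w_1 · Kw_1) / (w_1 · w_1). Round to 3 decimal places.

w1 = Kv₀ = (-12, 16)
Kw1 = (-80, 120)
w1·Kw1 = (-12)·(-80) + 16·120 = 2880; w1·w1 = (-12)·(-12) + 16·16 = 400
λ ≈ 2880/400 = 7.200

λ ≈ 7.200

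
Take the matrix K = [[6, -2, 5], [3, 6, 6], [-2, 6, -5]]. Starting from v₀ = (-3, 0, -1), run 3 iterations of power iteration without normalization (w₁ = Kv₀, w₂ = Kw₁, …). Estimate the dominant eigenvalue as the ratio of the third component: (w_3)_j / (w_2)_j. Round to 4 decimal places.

-0.4343

w1 = Kv₀ = (6·(-3) + (-2)·0 + 5·(-1); 3·(-3) + 6·0 + 6·(-1); (-2)·(-3) + 6·0 + (-5)·(-1)) = (-23, -15, 11)
w2 = Kw1 = (6·(-23) + (-2)·(-15) + 5·11; 3·(-23) + 6·(-15) + 6·11; (-2)·(-23) + 6·(-15) + (-5)·11) = (-53, -93, -99)
w3 = Kw2 = (-627, -1311, 43)
Ratio at component: 43 / -99 = -0.4343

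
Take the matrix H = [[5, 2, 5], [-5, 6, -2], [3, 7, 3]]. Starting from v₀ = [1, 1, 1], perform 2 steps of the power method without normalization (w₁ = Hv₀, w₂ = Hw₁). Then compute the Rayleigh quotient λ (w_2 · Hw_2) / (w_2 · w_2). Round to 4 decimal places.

7.4381

w1 = Hv₀ = (12, -1, 13)
w2 = Hw1 = (123, -92, 68)
Hw2 = (771, -1303, -71)
w2·Hw2 = 123·771 + (-92)·(-1303) + 68·(-71) = 209881; w2·w2 = 123·123 + (-92)·(-92) + 68·68 = 28217
λ ≈ 209881/28217 = 7.4381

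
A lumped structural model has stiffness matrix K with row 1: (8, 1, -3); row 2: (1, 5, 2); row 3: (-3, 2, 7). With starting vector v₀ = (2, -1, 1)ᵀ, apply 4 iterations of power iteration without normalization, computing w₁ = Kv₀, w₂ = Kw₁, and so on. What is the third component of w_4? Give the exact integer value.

w1 = Kv₀ = (8·2 + 1·(-1) + (-3)·1; 1·2 + 5·(-1) + 2·1; (-3)·2 + 2·(-1) + 7·1) = (12, -1, -1)
w2 = Kw1 = (8·12 + 1·(-1) + (-3)·(-1); 1·12 + 5·(-1) + 2·(-1); (-3)·12 + 2·(-1) + 7·(-1)) = (98, 5, -45)
w3 = Kw2 = (924, 33, -599)
w4 = Kw3 = (9222, -109, -6899)
The requested component of w4 is -6899.

-6899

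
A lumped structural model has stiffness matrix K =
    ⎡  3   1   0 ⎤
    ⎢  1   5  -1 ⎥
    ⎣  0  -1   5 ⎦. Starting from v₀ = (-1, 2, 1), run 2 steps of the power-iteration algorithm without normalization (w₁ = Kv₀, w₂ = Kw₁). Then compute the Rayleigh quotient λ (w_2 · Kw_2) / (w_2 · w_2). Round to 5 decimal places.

w1 = Kv₀ = (-1, 8, 3)
w2 = Kw1 = (5, 36, 7)
Kw2 = (51, 178, -1)
w2·Kw2 = 5·51 + 36·178 + 7·(-1) = 6656; w2·w2 = 5·5 + 36·36 + 7·7 = 1370
λ ≈ 6656/1370 = 4.85839

4.85839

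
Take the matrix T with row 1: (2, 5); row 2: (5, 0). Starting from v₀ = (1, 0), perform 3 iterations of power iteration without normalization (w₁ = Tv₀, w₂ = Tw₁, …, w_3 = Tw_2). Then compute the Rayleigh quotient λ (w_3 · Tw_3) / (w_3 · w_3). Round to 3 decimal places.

λ ≈ 5.504

w1 = Tv₀ = (2, 5)
w2 = Tw1 = (29, 10)
w3 = Tw2 = (108, 145)
Tw3 = (941, 540)
w3·Tw3 = 108·941 + 145·540 = 179928; w3·w3 = 108·108 + 145·145 = 32689
λ ≈ 179928/32689 = 5.504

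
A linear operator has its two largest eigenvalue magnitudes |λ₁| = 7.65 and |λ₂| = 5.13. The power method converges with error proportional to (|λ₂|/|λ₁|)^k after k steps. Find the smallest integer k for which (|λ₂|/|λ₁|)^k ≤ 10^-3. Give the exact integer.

18

|λ₂/λ₁| = 5.13/7.65 = 0.67059
Need k ≥ ln(10^-3) / ln(0.67059) = -6.9078 / -0.3996 ≈ 17.287
Smallest integer k satisfying the bound: 18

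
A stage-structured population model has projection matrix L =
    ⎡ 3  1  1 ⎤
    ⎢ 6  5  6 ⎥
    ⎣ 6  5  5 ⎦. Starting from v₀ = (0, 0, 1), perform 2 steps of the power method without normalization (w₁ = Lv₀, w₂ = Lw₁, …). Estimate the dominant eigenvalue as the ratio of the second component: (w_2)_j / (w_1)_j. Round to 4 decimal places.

λ ≈ 11.0000

w1 = Lv₀ = (3·0 + 1·0 + 1·1; 6·0 + 5·0 + 6·1; 6·0 + 5·0 + 5·1) = (1, 6, 5)
w2 = Lw1 = (3·1 + 1·6 + 1·5; 6·1 + 5·6 + 6·5; 6·1 + 5·6 + 5·5) = (14, 66, 61)
Ratio at component: 66 / 6 = 11.0000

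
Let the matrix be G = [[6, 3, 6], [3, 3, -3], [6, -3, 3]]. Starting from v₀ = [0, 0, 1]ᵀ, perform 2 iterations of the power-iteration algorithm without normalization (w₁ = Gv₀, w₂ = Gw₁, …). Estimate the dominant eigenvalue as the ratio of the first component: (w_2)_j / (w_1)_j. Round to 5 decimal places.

7.50000

w1 = Gv₀ = (6, -3, 3)
w2 = Gw1 = (45, 0, 54)
Ratio at component: 45 / 6 = 7.50000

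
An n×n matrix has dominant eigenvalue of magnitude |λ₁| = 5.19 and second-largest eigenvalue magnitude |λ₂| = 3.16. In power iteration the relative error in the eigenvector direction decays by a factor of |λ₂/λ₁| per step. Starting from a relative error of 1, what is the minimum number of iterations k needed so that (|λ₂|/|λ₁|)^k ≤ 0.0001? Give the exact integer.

|λ₂/λ₁| = 3.16/5.19 = 0.60886
Need k ≥ ln(0.0001) / ln(0.60886) = -9.2103 / -0.4962 ≈ 18.563
Smallest integer k satisfying the bound: 19

19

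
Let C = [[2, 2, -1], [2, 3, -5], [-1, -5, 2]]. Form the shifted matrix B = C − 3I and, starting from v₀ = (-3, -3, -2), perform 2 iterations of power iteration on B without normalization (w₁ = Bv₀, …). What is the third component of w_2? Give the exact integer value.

-39

B = C − 3I has rows (-1, 2, -1); (2, 0, -5); (-1, -5, -1)
w1 = Bv₀ = ((-1)·(-3) + 2·(-3) + (-1)·(-2); 2·(-3) + 0·(-3) + (-5)·(-2); (-1)·(-3) + (-5)·(-3) + (-1)·(-2)) = (-1, 4, 20)
w2 = Bw1 = ((-1)·(-1) + 2·4 + (-1)·20; 2·(-1) + 0·4 + (-5)·20; (-1)·(-1) + (-5)·4 + (-1)·20) = (-11, -102, -39)
Requested component of w2: -39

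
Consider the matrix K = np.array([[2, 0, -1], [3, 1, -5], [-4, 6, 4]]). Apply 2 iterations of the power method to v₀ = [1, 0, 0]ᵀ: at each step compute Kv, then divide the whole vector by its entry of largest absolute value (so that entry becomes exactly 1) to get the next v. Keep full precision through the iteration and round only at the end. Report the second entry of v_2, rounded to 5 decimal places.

1.00000

Kv0 = (2.000000, 3.000000, -4.000000); divide by -4.000000 → v1 = (-0.500000, -0.750000, 1.000000)
Kv1 = (-2.000000, -7.250000, 1.500000); divide by -7.250000 → v2 = (0.275862, 1.000000, -0.206897)
Requested entry of v2: 29/29 = 1.00000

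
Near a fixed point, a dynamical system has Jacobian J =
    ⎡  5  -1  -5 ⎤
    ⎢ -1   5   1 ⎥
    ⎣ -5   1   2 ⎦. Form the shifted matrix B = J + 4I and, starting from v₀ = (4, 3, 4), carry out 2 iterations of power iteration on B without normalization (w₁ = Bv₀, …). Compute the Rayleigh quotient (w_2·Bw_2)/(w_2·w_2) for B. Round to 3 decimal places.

μ ≈ 8.554

B = J + 4I has rows (9, -1, -5); (-1, 9, 1); (-5, 1, 6)
w1 = Bv₀ = (13, 27, 7)
w2 = Bw1 = (55, 237, 4)
Bw2 = (238, 2082, -14)
w2·Bw2 = 506468; w2·w2 = 59210; μ ≈ 506468/59210 = 8.554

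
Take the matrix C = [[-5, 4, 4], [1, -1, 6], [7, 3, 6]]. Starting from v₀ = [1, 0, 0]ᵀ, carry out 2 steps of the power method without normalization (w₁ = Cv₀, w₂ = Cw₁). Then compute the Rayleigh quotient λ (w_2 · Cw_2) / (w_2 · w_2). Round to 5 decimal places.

λ ≈ 0.60904

w1 = Cv₀ = (-5, 1, 7)
w2 = Cw1 = (57, 36, 10)
Cw2 = (-101, 81, 567)
w2·Cw2 = 57·(-101) + 36·81 + 10·567 = 2829; w2·w2 = 57·57 + 36·36 + 10·10 = 4645
λ ≈ 2829/4645 = 0.60904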